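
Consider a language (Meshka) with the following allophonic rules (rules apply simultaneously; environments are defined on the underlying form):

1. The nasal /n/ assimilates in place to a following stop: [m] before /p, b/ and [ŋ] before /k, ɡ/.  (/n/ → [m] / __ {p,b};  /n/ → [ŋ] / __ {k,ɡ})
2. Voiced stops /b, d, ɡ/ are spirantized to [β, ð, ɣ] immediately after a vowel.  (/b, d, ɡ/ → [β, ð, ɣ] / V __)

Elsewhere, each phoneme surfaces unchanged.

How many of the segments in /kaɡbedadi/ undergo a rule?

3

Segments that undergo a rule: /ɡ/ → [ɣ] (rule 2); /d/ → [ð] (rule 2); /d/ → [ð] (rule 2).
All other segments surface unchanged.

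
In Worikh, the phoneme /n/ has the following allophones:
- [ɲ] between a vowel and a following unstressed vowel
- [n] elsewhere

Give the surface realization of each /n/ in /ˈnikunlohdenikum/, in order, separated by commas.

[n], [n], [ɲ]

Occurrence 1 (position 1): no conditioning environment matches → elsewhere allophone [n].
Occurrence 2 (position 5): no conditioning environment matches → elsewhere allophone [n].
Occurrence 3 (position 11): between a vowel and a following unstressed vowel → [ɲ].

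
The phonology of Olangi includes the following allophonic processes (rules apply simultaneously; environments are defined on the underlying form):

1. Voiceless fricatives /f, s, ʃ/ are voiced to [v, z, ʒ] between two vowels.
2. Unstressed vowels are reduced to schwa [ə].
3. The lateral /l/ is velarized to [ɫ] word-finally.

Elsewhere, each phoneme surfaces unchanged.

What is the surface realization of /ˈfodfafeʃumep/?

[ˈfodfəvəʒəməp]

/f/ — word-initial; rule 1 does not apply here → [f].
/o/ — between /f/ and /d/; rule 2 does not apply here → [o].
/d/ — not in any rule's target class → [d].
/f/ (between /d/ and /a/) fails the environment for rule 1, so it stays [f].
/a/ — between /f/ and /f/, in an unstressed syllable — surfaces as [ə] (rule 2).
/f/ meets the environment for rule 1 (between two vowels) → [v].
/e/ meets the environment for rule 2 (in an unstressed syllable) → [ə].
/ʃ/ meets the environment for rule 1 (between two vowels) → [ʒ].
Rule 2 applies to /u/ (between /ʃ/ and /m/: in an unstressed syllable) → [ə].
/m/ (between /u/ and /e/): no rule targets it → [m].
/e/ meets the environment for rule 2 (in an unstressed syllable) → [ə].
/p/ stays [p].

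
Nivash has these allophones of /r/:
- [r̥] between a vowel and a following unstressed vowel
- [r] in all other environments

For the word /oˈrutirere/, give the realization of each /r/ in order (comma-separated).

[r], [r̥], [r̥]

Occurrence 1 (position 2): no conditioning environment matches → elsewhere allophone [r].
Occurrence 2 (position 6): between a vowel and a following unstressed vowel → [r̥].
Occurrence 3 (position 8): between a vowel and a following unstressed vowel → [r̥].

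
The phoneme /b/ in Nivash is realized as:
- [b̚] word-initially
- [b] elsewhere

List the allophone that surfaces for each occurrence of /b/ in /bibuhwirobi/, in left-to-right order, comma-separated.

Occurrence 1 (position 1): word-initially → [b̚].
Occurrence 2 (position 3): no conditioning environment matches → elsewhere allophone [b].
Occurrence 3 (position 10): no conditioning environment matches → elsewhere allophone [b].

[b̚], [b], [b]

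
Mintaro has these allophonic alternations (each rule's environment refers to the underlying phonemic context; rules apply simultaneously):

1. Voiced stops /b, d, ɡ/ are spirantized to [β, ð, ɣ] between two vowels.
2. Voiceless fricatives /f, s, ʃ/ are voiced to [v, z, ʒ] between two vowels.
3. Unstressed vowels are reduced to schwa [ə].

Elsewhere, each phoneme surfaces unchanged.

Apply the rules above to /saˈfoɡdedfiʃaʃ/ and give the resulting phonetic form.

[səˈvoɡdədfəʒəʃ]

/s/ — word-initial; rule 2 does not apply here → [s].
/a/ (between /s/ and /f/): in an unstressed syllable, so rule 3 applies → [ə].
/f/ meets the environment for rule 2 (between two vowels) → [v].
/o/ (between /f/ and /ɡ/) fails the environment for rule 3, so it stays [o].
/ɡ/ — between /o/ and /d/; rule 1 does not apply here → [ɡ].
/d/ (between /ɡ/ and /e/) is in the target of rule 1 but the environment (between two vowels) is not met → [d].
/e/ (between /d/ and /d/) occurs in an unstressed syllable → [ə] by rule 3.
/d/ (between /e/ and /f/) is in the target of rule 1 but the environment (between two vowels) is not met → [d].
/f/ (between /d/ and /i/) is in the target of rule 2 but the environment (between two vowels) is not met → [f].
Rule 3 applies to /i/ (between /f/ and /ʃ/: in an unstressed syllable) → [ə].
/ʃ/ (between /i/ and /a/): between two vowels, so rule 2 applies → [ʒ].
/a/ meets the environment for rule 3 (in an unstressed syllable) → [ə].
/ʃ/ (word-final) is in the target of rule 2 but the environment (between two vowels) is not met → [ʃ].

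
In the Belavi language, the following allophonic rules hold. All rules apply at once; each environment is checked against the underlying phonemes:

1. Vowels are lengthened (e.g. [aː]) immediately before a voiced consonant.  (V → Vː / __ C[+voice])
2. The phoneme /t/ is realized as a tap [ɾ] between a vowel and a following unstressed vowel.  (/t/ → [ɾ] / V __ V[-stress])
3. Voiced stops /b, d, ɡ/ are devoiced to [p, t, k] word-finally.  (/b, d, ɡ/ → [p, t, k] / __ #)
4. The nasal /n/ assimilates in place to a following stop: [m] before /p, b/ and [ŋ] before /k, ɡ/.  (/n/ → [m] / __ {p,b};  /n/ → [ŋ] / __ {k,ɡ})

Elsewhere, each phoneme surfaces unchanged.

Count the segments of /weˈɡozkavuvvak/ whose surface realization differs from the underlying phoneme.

4

Segments that undergo a rule: /e/ → [eː] (rule 1); /o/ → [oː] (rule 1); /a/ → [aː] (rule 1); /u/ → [uː] (rule 1).
All other segments surface unchanged.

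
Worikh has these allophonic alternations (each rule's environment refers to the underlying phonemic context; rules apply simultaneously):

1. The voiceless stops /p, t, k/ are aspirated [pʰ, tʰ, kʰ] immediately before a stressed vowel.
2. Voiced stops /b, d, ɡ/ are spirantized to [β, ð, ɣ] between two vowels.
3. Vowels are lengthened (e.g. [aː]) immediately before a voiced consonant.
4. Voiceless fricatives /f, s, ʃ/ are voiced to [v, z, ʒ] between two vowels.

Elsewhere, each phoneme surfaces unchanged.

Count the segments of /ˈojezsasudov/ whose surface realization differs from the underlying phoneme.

Segments that undergo a rule: /o/ → [oː] (rule 3); /e/ → [eː] (rule 3); /s/ → [z] (rule 4); /u/ → [uː] (rule 3); /d/ → [ð] (rule 2); /o/ → [oː] (rule 3).
All other segments surface unchanged.

6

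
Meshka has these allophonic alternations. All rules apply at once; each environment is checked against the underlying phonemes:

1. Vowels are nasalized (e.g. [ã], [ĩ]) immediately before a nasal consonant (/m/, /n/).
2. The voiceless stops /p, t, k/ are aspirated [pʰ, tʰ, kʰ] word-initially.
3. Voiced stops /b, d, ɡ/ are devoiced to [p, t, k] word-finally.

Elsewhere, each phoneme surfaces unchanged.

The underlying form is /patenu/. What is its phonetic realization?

/p/ meets the environment for rule 2 (word-initially) → [pʰ].
/a/ (between /p/ and /t/): rule 1 targets it, but not before a nasal consonant → unchanged [a].
/t/ (between /a/ and /e/) fails the environment for rule 2, so it stays [t].
/e/ (between /t/ and /n/) occurs before a nasal consonant → [ẽ] by rule 1.
/n/ (between /e/ and /u/) is unaffected → [n].
/u/ (word-final): rule 1 targets it, but not before a nasal consonant → unchanged [u].

[pʰatẽnu]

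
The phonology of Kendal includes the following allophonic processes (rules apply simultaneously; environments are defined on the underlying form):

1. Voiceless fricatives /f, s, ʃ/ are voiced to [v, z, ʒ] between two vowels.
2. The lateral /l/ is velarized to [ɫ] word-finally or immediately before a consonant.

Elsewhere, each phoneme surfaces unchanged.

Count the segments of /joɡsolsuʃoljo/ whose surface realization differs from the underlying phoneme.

3

Segments that undergo a rule: /l/ → [ɫ] (rule 2); /ʃ/ → [ʒ] (rule 1); /l/ → [ɫ] (rule 2).
All other segments surface unchanged.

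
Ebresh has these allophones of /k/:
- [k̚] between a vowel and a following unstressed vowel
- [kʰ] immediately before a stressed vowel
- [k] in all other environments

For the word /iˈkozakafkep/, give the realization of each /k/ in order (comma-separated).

[kʰ], [k̚], [k]

Occurrence 1 (position 2): immediately before a stressed vowel → [kʰ].
Occurrence 2 (position 6): between a vowel and a following unstressed vowel → [k̚].
Occurrence 3 (position 9): no conditioning environment matches → elsewhere allophone [k].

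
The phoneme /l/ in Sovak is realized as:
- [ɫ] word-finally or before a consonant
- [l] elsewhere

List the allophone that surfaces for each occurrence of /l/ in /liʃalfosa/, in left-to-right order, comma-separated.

[l], [ɫ]

Occurrence 1 (position 1): no conditioning environment matches → elsewhere allophone [l].
Occurrence 2 (position 5): word-finally or before a consonant → [ɫ].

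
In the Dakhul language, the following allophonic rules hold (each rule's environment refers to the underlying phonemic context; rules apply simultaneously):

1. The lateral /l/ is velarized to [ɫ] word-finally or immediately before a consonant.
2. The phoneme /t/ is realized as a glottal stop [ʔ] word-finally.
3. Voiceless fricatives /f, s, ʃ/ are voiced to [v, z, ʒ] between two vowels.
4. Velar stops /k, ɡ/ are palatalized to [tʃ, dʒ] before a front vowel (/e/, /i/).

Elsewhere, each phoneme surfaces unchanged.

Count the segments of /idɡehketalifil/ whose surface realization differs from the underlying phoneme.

4

Segments that undergo a rule: /ɡ/ → [dʒ] (rule 4); /k/ → [tʃ] (rule 4); /f/ → [v] (rule 3); /l/ → [ɫ] (rule 1).
All other segments surface unchanged.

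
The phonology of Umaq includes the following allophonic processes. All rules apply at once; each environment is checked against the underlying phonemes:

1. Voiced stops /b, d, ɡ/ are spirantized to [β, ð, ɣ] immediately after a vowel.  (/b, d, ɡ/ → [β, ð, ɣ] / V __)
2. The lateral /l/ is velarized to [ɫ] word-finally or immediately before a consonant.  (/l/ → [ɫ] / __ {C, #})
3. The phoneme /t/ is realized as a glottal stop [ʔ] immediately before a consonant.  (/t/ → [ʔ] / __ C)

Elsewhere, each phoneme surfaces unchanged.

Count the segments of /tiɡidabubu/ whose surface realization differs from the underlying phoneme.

4

Segments that undergo a rule: /ɡ/ → [ɣ] (rule 1); /d/ → [ð] (rule 1); /b/ → [β] (rule 1); /b/ → [β] (rule 1).
All other segments surface unchanged.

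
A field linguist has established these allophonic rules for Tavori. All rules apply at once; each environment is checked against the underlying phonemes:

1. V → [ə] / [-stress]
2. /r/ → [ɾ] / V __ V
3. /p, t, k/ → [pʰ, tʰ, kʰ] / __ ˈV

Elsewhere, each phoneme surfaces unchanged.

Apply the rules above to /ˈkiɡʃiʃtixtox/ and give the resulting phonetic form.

[ˈkʰiɡʃəʃtəxtəx]

/k/ (word-initial) occurs immediately before a stressed vowel → [kʰ] by rule 3.
/i/ (between /k/ and /ɡ/) fails the environment for rule 1, so it stays [i].
/ɡ/ — not in any rule's target class → [ɡ].
/ʃ/ — not in any rule's target class → [ʃ].
/i/ (between /ʃ/ and /ʃ/) occurs in an unstressed syllable → [ə] by rule 1.
/ʃ/ (between /i/ and /t/) is unaffected → [ʃ].
/t/ — between /ʃ/ and /i/; rule 3 does not apply here → [t].
/i/ (between /t/ and /x/): in an unstressed syllable, so rule 1 applies → [ə].
/x/ (between /i/ and /t/): no rule targets it → [x].
/t/ — between /x/ and /o/; rule 3 does not apply here → [t].
/o/ meets the environment for rule 1 (in an unstressed syllable) → [ə].
/x/ (word-final) is unaffected → [x].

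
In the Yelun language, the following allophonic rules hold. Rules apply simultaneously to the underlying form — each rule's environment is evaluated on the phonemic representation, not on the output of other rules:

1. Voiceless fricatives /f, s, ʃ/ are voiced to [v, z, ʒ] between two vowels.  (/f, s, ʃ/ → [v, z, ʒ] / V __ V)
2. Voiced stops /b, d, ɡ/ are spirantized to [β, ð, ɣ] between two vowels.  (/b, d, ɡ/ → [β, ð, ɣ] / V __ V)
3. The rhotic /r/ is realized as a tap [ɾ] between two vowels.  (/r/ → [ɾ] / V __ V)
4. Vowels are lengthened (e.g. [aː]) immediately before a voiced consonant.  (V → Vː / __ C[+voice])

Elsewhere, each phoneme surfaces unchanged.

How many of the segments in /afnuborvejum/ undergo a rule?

5

Segments that undergo a rule: /u/ → [uː] (rule 4); /b/ → [β] (rule 2); /o/ → [oː] (rule 4); /e/ → [eː] (rule 4); /u/ → [uː] (rule 4).
All other segments surface unchanged.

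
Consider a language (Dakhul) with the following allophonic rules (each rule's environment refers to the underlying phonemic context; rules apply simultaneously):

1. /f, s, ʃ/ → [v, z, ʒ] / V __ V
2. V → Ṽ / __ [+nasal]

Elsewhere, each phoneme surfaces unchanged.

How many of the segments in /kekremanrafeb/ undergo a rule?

Segments that undergo a rule: /e/ → [ẽ] (rule 2); /a/ → [ã] (rule 2); /f/ → [v] (rule 1).
All other segments surface unchanged.

3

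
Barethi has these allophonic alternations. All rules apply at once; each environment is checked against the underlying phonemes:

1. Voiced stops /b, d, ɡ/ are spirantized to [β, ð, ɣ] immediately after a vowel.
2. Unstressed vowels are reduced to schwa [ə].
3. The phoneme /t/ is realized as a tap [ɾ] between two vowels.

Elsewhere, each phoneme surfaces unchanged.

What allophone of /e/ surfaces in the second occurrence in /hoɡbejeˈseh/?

/e/ (between /j/ and /s/) occurs in an unstressed syllable → [ə] by rule 2.

[ə]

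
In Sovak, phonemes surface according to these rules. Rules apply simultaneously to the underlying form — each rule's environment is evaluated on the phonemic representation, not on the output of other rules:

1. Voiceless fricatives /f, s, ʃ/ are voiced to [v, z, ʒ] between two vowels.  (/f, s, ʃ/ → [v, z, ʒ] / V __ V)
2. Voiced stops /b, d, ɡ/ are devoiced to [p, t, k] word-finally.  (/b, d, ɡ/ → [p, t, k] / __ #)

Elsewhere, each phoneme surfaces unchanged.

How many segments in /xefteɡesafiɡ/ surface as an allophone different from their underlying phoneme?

3

Segments that undergo a rule: /s/ → [z] (rule 1); /f/ → [v] (rule 1); /ɡ/ → [k] (rule 2).
All other segments surface unchanged.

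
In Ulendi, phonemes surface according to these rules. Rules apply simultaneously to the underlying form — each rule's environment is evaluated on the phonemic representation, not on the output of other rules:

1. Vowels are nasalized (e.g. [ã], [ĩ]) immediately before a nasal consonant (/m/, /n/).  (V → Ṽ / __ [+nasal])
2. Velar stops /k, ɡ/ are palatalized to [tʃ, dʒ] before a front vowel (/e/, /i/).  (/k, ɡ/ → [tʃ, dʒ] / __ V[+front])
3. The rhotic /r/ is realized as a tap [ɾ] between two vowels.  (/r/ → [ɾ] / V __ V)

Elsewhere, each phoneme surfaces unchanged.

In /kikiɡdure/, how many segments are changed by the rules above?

Segments that undergo a rule: /k/ → [tʃ] (rule 2); /k/ → [tʃ] (rule 2); /r/ → [ɾ] (rule 3).
All other segments surface unchanged.

3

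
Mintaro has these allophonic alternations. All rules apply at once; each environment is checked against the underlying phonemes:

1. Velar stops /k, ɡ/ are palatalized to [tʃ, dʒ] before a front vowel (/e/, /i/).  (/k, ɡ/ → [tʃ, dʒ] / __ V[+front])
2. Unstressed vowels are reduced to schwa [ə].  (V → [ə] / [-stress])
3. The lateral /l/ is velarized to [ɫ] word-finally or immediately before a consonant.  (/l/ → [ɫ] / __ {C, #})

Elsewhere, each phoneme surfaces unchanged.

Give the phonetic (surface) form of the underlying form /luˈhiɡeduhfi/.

/l/ (word-initial): rule 3 targets it, but not word-finally or immediately before a consonant → unchanged [l].
/u/ (between /l/ and /h/) occurs in an unstressed syllable → [ə] by rule 2.
/h/ — not in any rule's target class → [h].
/i/ — between /h/ and /ɡ/; rule 2 does not apply here → [i].
Rule 1 applies to /ɡ/ (between /i/ and /e/: before a front vowel) → [dʒ].
/e/ (between /ɡ/ and /d/): in an unstressed syllable, so rule 2 applies → [ə].
/d/ — not in any rule's target class → [d].
Rule 2 applies to /u/ (between /d/ and /h/: in an unstressed syllable) → [ə].
/h/ — not in any rule's target class → [h].
/f/ (between /h/ and /i/) is unaffected → [f].
/i/ (word-final): in an unstressed syllable, so rule 2 applies → [ə].

[ləˈhidʒədəhfə]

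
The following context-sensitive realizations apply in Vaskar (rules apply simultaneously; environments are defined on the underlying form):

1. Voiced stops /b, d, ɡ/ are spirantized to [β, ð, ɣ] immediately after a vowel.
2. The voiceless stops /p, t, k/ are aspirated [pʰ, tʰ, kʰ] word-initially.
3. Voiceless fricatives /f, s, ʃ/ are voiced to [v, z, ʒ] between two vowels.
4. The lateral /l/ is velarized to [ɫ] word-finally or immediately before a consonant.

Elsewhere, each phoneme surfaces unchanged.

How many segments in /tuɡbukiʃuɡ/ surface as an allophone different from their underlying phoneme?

Segments that undergo a rule: /t/ → [tʰ] (rule 2); /ɡ/ → [ɣ] (rule 1); /ʃ/ → [ʒ] (rule 3); /ɡ/ → [ɣ] (rule 1).
All other segments surface unchanged.

4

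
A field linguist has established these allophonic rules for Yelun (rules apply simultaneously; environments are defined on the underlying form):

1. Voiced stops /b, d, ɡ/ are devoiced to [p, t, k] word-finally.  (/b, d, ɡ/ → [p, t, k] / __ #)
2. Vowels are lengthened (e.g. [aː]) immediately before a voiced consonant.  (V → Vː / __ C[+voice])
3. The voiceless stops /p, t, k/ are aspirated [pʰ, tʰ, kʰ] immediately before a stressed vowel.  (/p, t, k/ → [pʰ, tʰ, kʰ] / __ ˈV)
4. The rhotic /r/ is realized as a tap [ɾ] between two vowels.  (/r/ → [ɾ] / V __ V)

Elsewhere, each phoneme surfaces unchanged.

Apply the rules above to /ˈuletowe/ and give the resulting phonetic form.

/u/ meets the environment for rule 2 (before a voiced consonant) → [uː].
/e/ (between /l/ and /t/) fails the environment for rule 2, so it stays [e].
/t/ — between /e/ and /o/; rule 3 does not apply here → [t].
/o/ meets the environment for rule 2 (before a voiced consonant) → [oː].
/e/ (word-final) fails the environment for rule 2, so it stays [e].

[ˈuːletoːwe]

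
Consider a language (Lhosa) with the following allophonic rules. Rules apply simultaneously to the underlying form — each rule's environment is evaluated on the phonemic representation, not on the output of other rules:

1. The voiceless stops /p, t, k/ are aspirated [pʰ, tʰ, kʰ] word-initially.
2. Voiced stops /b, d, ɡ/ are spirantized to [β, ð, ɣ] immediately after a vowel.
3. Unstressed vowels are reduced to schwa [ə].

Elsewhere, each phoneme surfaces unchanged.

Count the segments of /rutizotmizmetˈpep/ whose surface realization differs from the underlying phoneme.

Segments that undergo a rule: /u/ → [ə] (rule 3); /i/ → [ə] (rule 3); /o/ → [ə] (rule 3); /i/ → [ə] (rule 3); /e/ → [ə] (rule 3).
All other segments surface unchanged.

5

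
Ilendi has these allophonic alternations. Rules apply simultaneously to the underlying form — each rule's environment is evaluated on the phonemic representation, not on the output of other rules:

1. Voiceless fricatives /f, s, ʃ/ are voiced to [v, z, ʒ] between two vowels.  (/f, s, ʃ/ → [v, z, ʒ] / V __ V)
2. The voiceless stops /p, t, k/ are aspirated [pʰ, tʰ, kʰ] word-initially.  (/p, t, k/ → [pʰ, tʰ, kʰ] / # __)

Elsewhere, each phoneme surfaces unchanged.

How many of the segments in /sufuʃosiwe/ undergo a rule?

3

Segments that undergo a rule: /f/ → [v] (rule 1); /ʃ/ → [ʒ] (rule 1); /s/ → [z] (rule 1).
All other segments surface unchanged.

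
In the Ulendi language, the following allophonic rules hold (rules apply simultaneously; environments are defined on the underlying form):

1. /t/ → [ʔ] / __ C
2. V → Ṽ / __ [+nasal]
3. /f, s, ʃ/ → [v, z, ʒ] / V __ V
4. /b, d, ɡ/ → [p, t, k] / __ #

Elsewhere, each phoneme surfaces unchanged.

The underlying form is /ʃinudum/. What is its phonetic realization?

[ʃĩnudũm]

/ʃ/ (word-initial) fails the environment for rule 3, so it stays [ʃ].
/i/ — between /ʃ/ and /n/, before a nasal consonant — surfaces as [ĩ] (rule 2).
/n/ (between /i/ and /u/) is unaffected → [n].
/u/ — between /n/ and /d/; rule 2 does not apply here → [u].
/d/ (between /u/ and /u/) is in the target of rule 4 but the environment (word-finally) is not met → [d].
/u/ meets the environment for rule 2 (before a nasal consonant) → [ũ].
/m/ (word-final) is unaffected → [m].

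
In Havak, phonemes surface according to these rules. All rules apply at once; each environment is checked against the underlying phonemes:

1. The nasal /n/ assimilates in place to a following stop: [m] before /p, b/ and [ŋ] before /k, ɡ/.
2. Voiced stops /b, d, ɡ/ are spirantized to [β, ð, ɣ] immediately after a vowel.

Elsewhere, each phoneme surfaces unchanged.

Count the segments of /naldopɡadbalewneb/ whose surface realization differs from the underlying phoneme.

2

Segments that undergo a rule: /d/ → [ð] (rule 2); /b/ → [β] (rule 2).
All other segments surface unchanged.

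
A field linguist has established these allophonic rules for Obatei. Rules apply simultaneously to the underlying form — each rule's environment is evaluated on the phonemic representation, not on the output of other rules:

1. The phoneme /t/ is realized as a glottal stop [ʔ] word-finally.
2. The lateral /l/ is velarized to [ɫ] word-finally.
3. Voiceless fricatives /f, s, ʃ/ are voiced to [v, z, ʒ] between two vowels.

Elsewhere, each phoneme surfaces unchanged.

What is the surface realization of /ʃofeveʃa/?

[ʃoveveʒa]

/ʃ/ (word-initial): rule 3 targets it, but not between two vowels → unchanged [ʃ].
/f/ — between /o/ and /e/, between two vowels — surfaces as [v] (rule 3).
/ʃ/ (between /e/ and /a/) occurs between two vowels → [ʒ] by rule 3.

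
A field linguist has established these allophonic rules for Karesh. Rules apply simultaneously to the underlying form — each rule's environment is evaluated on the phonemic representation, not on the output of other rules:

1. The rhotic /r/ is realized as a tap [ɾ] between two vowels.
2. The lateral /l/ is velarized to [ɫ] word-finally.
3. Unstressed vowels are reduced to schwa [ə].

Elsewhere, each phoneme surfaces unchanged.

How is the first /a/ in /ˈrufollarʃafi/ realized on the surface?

[ə]

/a/ (between /l/ and /r/) occurs in an unstressed syllable → [ə] by rule 3.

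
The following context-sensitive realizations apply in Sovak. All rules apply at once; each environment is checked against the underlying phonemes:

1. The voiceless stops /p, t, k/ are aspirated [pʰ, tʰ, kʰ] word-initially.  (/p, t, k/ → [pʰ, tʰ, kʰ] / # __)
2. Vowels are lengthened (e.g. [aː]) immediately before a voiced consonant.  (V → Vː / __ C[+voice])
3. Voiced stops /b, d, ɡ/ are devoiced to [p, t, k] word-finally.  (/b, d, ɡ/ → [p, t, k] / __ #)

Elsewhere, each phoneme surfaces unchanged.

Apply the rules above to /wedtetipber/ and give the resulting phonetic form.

[weːdtetipbeːr]

/w/ stays [w].
/e/ meets the environment for rule 2 (before a voiced consonant) → [eː].
/d/ — between /e/ and /t/; rule 3 does not apply here → [d].
/t/ (between /d/ and /e/) fails the environment for rule 1, so it stays [t].
/e/ — between /t/ and /t/; rule 2 does not apply here → [e].
/t/ (between /e/ and /i/) fails the environment for rule 1, so it stays [t].
/i/ (between /t/ and /p/) fails the environment for rule 2, so it stays [i].
/p/ (between /i/ and /b/): rule 1 targets it, but not word-initially → unchanged [p].
/b/ (between /p/ and /e/): rule 3 targets it, but not word-finally → unchanged [b].
/e/ — between /b/ and /r/, before a voiced consonant — surfaces as [eː] (rule 2).
/r/ — not in any rule's target class → [r].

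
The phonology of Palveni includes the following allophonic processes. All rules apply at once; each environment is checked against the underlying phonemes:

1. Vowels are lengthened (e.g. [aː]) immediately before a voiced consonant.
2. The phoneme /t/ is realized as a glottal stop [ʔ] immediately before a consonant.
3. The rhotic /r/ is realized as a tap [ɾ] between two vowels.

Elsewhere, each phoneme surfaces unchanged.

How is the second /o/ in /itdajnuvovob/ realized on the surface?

/o/ — between /v/ and /b/, before a voiced consonant — surfaces as [oː] (rule 1).

[oː]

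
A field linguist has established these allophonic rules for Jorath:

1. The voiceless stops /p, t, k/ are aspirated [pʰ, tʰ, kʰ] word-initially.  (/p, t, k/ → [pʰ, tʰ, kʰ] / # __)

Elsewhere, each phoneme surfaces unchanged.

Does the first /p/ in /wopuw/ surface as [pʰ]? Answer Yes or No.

/p/ (between /o/ and /u/) is in the target of rule 1 but the environment (word-initially) is not met → [p].
The actual realization is [p], not [pʰ].

No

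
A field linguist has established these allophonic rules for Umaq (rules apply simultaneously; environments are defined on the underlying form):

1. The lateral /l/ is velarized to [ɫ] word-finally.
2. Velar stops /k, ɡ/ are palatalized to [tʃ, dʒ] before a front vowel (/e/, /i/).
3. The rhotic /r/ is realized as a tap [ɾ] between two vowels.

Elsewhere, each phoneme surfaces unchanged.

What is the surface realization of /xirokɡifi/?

[xiɾokdʒifi]

/x/ (word-initial) is unaffected → [x].
/i/ stays [i].
/r/ (between /i/ and /o/) occurs between two vowels → [ɾ] by rule 3.
/o/ (between /r/ and /k/): no rule targets it → [o].
/k/ (between /o/ and /ɡ/): rule 2 targets it, but not before a front vowel → unchanged [k].
/ɡ/ — between /k/ and /i/, before a front vowel — surfaces as [dʒ] (rule 2).
/i/ stays [i].
/f/ (between /i/ and /i/) is unaffected → [f].
/i/ stays [i].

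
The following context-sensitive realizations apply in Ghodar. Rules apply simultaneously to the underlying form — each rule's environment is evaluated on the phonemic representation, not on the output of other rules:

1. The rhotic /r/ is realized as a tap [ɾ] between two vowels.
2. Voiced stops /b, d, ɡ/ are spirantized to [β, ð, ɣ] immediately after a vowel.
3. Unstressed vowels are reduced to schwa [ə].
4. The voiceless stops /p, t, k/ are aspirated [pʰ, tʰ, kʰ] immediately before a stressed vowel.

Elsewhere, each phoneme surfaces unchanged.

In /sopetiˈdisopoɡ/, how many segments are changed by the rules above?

Segments that undergo a rule: /o/ → [ə] (rule 3); /e/ → [ə] (rule 3); /i/ → [ə] (rule 3); /d/ → [ð] (rule 2); /o/ → [ə] (rule 3); /o/ → [ə] (rule 3); /ɡ/ → [ɣ] (rule 2).
All other segments surface unchanged.

7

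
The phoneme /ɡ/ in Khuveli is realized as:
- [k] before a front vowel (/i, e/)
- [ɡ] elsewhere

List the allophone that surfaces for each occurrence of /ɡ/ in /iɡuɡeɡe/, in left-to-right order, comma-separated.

[ɡ], [k], [k]

Occurrence 1 (position 2): no conditioning environment matches → elsewhere allophone [ɡ].
Occurrence 2 (position 4): before a front vowel (/i, e/) → [k].
Occurrence 3 (position 6): before a front vowel (/i, e/) → [k].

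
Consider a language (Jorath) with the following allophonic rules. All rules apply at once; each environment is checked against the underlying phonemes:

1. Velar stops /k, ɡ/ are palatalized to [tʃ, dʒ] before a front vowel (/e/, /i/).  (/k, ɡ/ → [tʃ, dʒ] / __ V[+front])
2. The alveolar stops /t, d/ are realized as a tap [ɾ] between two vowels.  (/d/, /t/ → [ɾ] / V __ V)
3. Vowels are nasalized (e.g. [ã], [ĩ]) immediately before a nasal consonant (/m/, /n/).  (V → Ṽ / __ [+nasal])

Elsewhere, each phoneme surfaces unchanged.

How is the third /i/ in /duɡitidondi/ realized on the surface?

/i/ (word-final) fails the environment for rule 3, so it stays [i].

[i]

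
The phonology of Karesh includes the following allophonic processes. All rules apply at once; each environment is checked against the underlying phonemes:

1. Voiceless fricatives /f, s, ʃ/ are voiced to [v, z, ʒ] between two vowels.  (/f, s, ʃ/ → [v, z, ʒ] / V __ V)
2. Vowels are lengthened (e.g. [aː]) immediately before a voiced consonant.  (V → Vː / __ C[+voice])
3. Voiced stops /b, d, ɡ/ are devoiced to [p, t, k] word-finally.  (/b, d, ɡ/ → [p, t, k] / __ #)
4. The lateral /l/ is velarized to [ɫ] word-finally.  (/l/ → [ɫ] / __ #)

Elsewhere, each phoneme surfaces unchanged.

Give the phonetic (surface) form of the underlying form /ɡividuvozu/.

/ɡ/ (word-initial) fails the environment for rule 3, so it stays [ɡ].
/i/ meets the environment for rule 2 (before a voiced consonant) → [iː].
/v/ (between /i/ and /i/): no rule targets it → [v].
Rule 2 applies to /i/ (between /v/ and /d/: before a voiced consonant) → [iː].
/d/ (between /i/ and /u/) fails the environment for rule 3, so it stays [d].
/u/ — between /d/ and /v/, before a voiced consonant — surfaces as [uː] (rule 2).
/v/ — not in any rule's target class → [v].
/o/ (between /v/ and /z/): before a voiced consonant, so rule 2 applies → [oː].
/z/ stays [z].
/u/ (word-final) is in the target of rule 2 but the environment (before a voiced consonant) is not met → [u].

[ɡiːviːduːvoːzu]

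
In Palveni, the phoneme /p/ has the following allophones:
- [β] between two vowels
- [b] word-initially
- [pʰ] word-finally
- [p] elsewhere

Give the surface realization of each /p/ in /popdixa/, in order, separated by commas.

Occurrence 1 (position 1): word-initially → [b].
Occurrence 2 (position 3): no conditioning environment matches → elsewhere allophone [p].

[b], [p]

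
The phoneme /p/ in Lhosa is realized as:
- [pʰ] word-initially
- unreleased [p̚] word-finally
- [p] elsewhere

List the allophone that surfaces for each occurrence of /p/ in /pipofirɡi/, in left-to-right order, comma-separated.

[pʰ], [p]

Occurrence 1 (position 1): word-initially → [pʰ].
Occurrence 2 (position 3): no conditioning environment matches → elsewhere allophone [p].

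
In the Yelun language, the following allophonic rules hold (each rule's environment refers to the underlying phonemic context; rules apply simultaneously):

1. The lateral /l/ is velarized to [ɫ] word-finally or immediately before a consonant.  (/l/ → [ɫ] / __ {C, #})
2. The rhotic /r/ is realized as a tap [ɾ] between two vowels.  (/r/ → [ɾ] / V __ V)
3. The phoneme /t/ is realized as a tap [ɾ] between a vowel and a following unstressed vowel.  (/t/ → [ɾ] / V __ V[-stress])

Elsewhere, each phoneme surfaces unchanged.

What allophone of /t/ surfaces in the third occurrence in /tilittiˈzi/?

[t]

/t/ (between /t/ and /i/) fails the environment for rule 3, so it stays [t].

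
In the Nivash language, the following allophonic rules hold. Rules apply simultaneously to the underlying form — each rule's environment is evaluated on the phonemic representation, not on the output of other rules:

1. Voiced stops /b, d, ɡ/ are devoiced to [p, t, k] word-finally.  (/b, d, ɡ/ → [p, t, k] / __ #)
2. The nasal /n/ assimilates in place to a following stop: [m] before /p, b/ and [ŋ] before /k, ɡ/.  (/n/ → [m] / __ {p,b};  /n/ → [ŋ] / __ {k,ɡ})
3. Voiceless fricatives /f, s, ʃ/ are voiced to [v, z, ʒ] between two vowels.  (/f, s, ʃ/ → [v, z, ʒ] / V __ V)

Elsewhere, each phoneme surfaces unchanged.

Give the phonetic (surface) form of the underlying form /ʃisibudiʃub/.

/ʃ/ — word-initial; rule 3 does not apply here → [ʃ].
/s/ (between /i/ and /i/) occurs between two vowels → [z] by rule 3.
/b/ — between /i/ and /u/; rule 1 does not apply here → [b].
/d/ (between /u/ and /i/) is in the target of rule 1 but the environment (word-finally) is not met → [d].
/ʃ/ meets the environment for rule 3 (between two vowels) → [ʒ].
Rule 1 applies to /b/ (word-final: word-finally) → [p].

[ʃizibudiʒup]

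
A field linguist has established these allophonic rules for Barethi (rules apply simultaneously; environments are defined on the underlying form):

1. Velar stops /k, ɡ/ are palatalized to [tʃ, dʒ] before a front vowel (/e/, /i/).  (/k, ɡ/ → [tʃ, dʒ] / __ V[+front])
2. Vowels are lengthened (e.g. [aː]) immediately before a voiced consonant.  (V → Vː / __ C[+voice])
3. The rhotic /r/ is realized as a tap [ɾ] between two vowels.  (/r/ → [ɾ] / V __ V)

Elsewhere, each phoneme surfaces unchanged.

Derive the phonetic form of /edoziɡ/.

/e/ (word-initial): before a voiced consonant, so rule 2 applies → [eː].
/d/ (between /e/ and /o/): no rule targets it → [d].
/o/ (between /d/ and /z/): before a voiced consonant, so rule 2 applies → [oː].
/z/ (between /o/ and /i/) is unaffected → [z].
/i/ — between /z/ and /ɡ/, before a voiced consonant — surfaces as [iː] (rule 2).
/ɡ/ (word-final): rule 1 targets it, but not before a front vowel → unchanged [ɡ].

[eːdoːziːɡ]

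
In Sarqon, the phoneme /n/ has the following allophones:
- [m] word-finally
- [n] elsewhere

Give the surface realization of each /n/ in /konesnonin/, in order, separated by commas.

Occurrence 1 (position 3): no conditioning environment matches → elsewhere allophone [n].
Occurrence 2 (position 6): no conditioning environment matches → elsewhere allophone [n].
Occurrence 3 (position 8): no conditioning environment matches → elsewhere allophone [n].
Occurrence 4 (position 10): word-finally → [m].

[n], [n], [n], [m]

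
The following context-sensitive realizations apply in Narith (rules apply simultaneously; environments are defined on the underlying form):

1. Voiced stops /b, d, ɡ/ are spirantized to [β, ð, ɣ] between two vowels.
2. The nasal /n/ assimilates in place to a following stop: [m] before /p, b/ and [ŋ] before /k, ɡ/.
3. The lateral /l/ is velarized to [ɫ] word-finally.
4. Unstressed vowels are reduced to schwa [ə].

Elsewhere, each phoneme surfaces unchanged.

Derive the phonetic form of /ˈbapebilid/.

/b/ (word-initial) is in the target of rule 1 but the environment (between two vowels) is not met → [b].
/a/ (between /b/ and /p/): rule 4 targets it, but not in an unstressed syllable → unchanged [a].
/e/ (between /p/ and /b/) occurs in an unstressed syllable → [ə] by rule 4.
/b/ (between /e/ and /i/) occurs between two vowels → [β] by rule 1.
/i/ — between /b/ and /l/, in an unstressed syllable — surfaces as [ə] (rule 4).
/l/ — between /i/ and /i/; rule 3 does not apply here → [l].
/i/ (between /l/ and /d/): in an unstressed syllable, so rule 4 applies → [ə].
/d/ (word-final) is in the target of rule 1 but the environment (between two vowels) is not met → [d].

[ˈbapəβələd]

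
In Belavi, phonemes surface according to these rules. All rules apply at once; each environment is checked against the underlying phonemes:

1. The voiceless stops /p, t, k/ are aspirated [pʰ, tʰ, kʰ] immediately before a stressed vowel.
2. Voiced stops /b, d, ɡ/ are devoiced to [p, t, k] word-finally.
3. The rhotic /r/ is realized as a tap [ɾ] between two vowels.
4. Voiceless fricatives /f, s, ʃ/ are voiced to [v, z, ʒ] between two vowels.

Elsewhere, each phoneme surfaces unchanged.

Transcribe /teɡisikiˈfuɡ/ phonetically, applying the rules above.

/t/ (word-initial) fails the environment for rule 1, so it stays [t].
/ɡ/ — between /e/ and /i/; rule 2 does not apply here → [ɡ].
/s/ (between /i/ and /i/) occurs between two vowels → [z] by rule 4.
/k/ — between /i/ and /i/; rule 1 does not apply here → [k].
/f/ (between /i/ and /u/): between two vowels, so rule 4 applies → [v].
/ɡ/ (word-final): word-finally, so rule 2 applies → [k].

[teɡizikiˈvuk]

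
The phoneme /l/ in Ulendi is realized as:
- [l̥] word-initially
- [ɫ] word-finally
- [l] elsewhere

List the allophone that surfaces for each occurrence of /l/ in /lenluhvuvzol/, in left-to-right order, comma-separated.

Occurrence 1 (position 1): word-initially → [l̥].
Occurrence 2 (position 4): no conditioning environment matches → elsewhere allophone [l].
Occurrence 3 (position 12): word-finally → [ɫ].

[l̥], [l], [ɫ]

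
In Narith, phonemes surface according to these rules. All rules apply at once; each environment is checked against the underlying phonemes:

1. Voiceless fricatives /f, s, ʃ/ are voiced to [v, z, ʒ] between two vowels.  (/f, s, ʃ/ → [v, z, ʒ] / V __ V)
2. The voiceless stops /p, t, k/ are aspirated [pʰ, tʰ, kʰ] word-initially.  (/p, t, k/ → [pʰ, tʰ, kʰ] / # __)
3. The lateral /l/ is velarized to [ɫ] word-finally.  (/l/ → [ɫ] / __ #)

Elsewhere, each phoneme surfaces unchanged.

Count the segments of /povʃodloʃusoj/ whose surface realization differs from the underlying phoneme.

Segments that undergo a rule: /p/ → [pʰ] (rule 2); /ʃ/ → [ʒ] (rule 1); /s/ → [z] (rule 1).
All other segments surface unchanged.

3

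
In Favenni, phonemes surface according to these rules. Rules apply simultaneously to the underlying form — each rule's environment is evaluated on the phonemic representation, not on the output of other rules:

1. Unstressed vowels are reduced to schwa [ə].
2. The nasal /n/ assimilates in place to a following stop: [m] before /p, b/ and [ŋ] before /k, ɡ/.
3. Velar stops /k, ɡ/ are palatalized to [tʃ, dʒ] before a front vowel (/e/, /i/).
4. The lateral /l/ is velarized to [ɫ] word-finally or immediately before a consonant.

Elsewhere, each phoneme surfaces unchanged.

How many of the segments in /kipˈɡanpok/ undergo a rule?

4

Segments that undergo a rule: /k/ → [tʃ] (rule 3); /i/ → [ə] (rule 1); /n/ → [m] (rule 2); /o/ → [ə] (rule 1).
All other segments surface unchanged.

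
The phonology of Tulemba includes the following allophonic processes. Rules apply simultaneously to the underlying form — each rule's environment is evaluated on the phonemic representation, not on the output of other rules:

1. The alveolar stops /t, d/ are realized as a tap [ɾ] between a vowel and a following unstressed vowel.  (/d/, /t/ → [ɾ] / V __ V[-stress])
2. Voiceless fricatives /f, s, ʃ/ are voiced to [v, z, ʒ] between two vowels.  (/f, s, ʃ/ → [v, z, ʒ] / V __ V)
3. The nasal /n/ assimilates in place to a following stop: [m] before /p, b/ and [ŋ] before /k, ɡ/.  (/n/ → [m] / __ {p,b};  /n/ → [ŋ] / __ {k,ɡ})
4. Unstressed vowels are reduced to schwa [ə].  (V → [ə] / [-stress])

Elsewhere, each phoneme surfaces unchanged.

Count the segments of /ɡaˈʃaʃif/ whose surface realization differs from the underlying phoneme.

Segments that undergo a rule: /a/ → [ə] (rule 4); /ʃ/ → [ʒ] (rule 2); /ʃ/ → [ʒ] (rule 2); /i/ → [ə] (rule 4).
All other segments surface unchanged.

4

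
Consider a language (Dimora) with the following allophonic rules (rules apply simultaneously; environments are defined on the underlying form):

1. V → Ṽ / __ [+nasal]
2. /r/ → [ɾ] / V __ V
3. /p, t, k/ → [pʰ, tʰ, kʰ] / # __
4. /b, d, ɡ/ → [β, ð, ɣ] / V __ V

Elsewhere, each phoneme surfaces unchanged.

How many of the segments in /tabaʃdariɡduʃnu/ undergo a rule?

Segments that undergo a rule: /t/ → [tʰ] (rule 3); /b/ → [β] (rule 4); /r/ → [ɾ] (rule 2).
All other segments surface unchanged.

3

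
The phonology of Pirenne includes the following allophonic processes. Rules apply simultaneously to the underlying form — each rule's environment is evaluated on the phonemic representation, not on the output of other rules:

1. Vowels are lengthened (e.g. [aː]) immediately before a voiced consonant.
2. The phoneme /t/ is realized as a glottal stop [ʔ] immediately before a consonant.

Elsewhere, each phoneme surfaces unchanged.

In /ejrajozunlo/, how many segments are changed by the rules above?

Segments that undergo a rule: /e/ → [eː] (rule 1); /a/ → [aː] (rule 1); /o/ → [oː] (rule 1); /u/ → [uː] (rule 1).
All other segments surface unchanged.

4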